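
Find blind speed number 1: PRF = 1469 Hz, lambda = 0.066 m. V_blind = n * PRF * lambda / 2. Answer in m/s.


V_blind = 1 * 1469 * 0.066 / 2 = 48.5 m/s

48.5 m/s


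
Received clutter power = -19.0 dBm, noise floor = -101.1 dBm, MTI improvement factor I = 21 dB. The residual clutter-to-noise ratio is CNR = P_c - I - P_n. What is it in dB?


CNR = -19.0 - 21 - (-101.1) = 61.1 dB

61.1 dB


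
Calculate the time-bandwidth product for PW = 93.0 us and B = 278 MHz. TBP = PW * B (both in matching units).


TBP = 93.0 * 278 = 25854.0

25854.0


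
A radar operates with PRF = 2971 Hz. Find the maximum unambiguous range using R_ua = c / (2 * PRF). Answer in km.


R_ua = 3e8 / (2 * 2971) = 50488.1 m = 50.5 km

50.5 km


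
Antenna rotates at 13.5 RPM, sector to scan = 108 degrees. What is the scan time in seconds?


t = 108 / (13.5 * 360) * 60 = 1.33 s

1.33 s


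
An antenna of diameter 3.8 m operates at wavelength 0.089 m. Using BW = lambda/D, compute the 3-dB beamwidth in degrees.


BW_rad = 0.089 / 3.8 = 0.023421
BW_deg = 1.34 degrees

1.34 degrees


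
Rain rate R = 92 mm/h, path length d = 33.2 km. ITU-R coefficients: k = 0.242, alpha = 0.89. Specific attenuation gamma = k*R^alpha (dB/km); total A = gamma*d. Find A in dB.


gamma = 0.242 * 92^0.89 = 13.538998 dB/km
A = 13.538998 * 33.2 = 449.49 dB

449.49 dB


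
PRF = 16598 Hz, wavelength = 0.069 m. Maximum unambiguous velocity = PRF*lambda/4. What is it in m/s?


V_ua = 16598 * 0.069 / 4 = 286.3 m/s

286.3 m/s


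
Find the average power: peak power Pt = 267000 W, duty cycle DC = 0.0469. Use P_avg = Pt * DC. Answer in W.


P_avg = 267000 * 0.0469 = 12522.3 W

12522.3 W


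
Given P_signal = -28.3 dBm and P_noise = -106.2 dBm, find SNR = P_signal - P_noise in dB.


SNR = -28.3 - (-106.2) = 77.9 dB

77.9 dB


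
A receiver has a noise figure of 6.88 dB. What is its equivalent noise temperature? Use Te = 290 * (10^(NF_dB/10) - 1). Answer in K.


NF_lin = 10^(6.88/10) = 4.875285
Te = 290 * (4.875285 - 1) = 1123.8 K

1123.8 K


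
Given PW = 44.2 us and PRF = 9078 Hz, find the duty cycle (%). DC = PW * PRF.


DC = 44.2e-6 * 9078 * 100 = 40.12%

40.12%


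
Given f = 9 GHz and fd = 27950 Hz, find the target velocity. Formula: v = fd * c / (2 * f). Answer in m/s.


v = 27950 * 3e8 / (2 * 9000000000.0) = 465.8 m/s

465.8 m/s


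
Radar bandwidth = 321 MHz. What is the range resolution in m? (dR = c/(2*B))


dR = 3e8 / (2 * 321000000.0) = 0.47 m

0.47 m


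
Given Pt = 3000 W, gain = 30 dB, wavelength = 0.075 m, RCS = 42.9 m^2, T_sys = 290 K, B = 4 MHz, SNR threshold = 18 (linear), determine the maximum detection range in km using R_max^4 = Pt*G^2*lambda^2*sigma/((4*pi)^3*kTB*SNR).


G_lin = 10^(30/10) = 1000.0
R^4 = 3000 * 1000.0^2 * 0.075^2 * 42.9 / ((4*pi)^3 * 1.38e-23 * 290 * 4000000.0 * 18)
R^4 = 1.26608e18 m^4
R_max = (1.26608e18)^(1/4) = 33544.0 m = 33.5 km

33.5 km


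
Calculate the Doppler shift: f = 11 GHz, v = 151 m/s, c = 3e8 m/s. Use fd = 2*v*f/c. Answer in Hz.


fd = 2 * 151 * 11000000000.0 / 3e8 = 11073.3 Hz

11073.3 Hz


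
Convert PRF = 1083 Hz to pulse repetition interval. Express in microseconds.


PRI = 1/1083 = 0.000923361 s = 923.4 us

923.4 us


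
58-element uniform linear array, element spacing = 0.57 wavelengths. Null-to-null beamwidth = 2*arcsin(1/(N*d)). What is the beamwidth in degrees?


1/(N*d) = 1/(58*0.57) = 0.030248
BW = 2*arcsin(0.030248) = 3.5 degrees

3.5 degrees


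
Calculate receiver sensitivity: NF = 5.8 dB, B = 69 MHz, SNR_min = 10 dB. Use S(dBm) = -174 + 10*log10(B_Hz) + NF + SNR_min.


10*log10(69000000.0) = 78.39
S = -174 + 78.39 + 5.8 + 10 = -79.8 dBm

-79.8 dBm


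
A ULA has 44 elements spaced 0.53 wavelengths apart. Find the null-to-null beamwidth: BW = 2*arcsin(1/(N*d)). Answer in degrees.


1/(N*d) = 1/(44*0.53) = 0.042882
BW = 2*arcsin(0.042882) = 4.9 degrees

4.9 degrees


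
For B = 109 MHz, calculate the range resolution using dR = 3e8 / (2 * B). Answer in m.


dR = 3e8 / (2 * 109000000.0) = 1.38 m

1.38 m


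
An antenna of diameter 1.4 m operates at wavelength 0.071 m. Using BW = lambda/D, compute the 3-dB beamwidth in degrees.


BW_rad = 0.071 / 1.4 = 0.050714
BW_deg = 2.91 degrees

2.91 degrees


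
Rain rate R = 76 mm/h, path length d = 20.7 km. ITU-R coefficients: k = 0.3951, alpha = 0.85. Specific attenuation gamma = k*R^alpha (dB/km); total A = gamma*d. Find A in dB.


gamma = 0.3951 * 76^0.85 = 15.681896 dB/km
A = 15.681896 * 20.7 = 324.62 dB

324.62 dB


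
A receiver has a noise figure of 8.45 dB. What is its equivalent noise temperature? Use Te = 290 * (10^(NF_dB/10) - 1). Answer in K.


NF_lin = 10^(8.45/10) = 6.99842
Te = 290 * (6.99842 - 1) = 1739.5 K

1739.5 K


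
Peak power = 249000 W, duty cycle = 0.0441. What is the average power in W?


P_avg = 249000 * 0.0441 = 10980.9 W

10980.9 W


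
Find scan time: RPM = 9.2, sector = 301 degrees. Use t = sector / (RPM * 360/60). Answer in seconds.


t = 301 / (9.2 * 360) * 60 = 5.45 s

5.45 s


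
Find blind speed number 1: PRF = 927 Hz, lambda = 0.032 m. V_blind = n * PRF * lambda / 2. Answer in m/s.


V_blind = 1 * 927 * 0.032 / 2 = 14.8 m/s

14.8 m/s


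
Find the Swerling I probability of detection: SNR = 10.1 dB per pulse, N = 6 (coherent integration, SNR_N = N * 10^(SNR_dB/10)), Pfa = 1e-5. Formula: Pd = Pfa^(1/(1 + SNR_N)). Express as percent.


SNR_lin = 10^(10.1/10) = 10.23293
SNR_N = 6 * 10.23293 = 61.39758
1/(1 + SNR_N) = 1/62.39758 = 0.0160263
Pd = (1e-5)^0.0160263 = 0.83151
Pd = 83.2%

83.2%


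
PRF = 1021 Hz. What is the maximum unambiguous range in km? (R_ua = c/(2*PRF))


R_ua = 3e8 / (2 * 1021) = 146914.8 m = 146.9 km

146.9 km


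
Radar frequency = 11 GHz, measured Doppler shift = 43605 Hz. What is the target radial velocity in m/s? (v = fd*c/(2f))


v = 43605 * 3e8 / (2 * 11000000000.0) = 594.6 m/s

594.6 m/s


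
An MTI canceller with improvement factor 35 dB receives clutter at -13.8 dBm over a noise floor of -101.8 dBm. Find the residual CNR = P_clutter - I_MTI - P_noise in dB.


CNR = -13.8 - 35 - (-101.8) = 53.0 dB

53.0 dB


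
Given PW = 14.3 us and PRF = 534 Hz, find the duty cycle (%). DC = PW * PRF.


DC = 14.3e-6 * 534 * 100 = 0.76%

0.76%


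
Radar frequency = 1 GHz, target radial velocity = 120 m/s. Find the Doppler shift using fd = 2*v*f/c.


fd = 2 * 120 * 1000000000.0 / 3e8 = 800.0 Hz

800.0 Hz


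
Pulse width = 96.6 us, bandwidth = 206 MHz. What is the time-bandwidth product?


TBP = 96.6 * 206 = 19899.6

19899.6


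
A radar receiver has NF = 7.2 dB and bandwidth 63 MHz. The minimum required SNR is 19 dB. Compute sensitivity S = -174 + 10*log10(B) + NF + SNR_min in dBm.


10*log10(63000000.0) = 77.99
S = -174 + 77.99 + 7.2 + 19 = -69.8 dBm

-69.8 dBm


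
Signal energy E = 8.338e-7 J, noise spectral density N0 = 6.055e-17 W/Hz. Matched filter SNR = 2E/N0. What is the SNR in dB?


SNR_lin = 2 * 8.338e-7 / 6.055e-17 = 2.754e10
SNR_dB = 10*log10(2.754e10) = 104.4 dB

104.4 dB


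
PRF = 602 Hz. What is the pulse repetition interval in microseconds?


PRI = 1/602 = 0.0016611296 s = 1661.1 us

1661.1 us


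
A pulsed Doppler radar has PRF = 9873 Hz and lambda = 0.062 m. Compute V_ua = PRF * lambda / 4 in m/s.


V_ua = 9873 * 0.062 / 4 = 153.0 m/s

153.0 m/s


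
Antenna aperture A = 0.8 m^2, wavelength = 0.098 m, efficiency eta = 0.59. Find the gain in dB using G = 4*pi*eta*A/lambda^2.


G_linear = 4*pi*0.59*0.8/0.098^2 = 617.59
G_dB = 10*log10(617.59) = 27.9 dB

27.9 dB


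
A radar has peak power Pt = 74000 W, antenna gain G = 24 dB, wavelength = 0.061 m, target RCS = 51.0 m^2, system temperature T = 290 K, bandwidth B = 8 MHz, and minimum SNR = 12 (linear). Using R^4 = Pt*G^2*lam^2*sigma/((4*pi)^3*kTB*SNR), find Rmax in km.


G_lin = 10^(24/10) = 251.188643
R^4 = 74000 * 251.188643^2 * 0.061^2 * 51.0 / ((4*pi)^3 * 1.38e-23 * 290 * 8000000.0 * 12)
R^4 = 1.16221e18 m^4
R_max = (1.16221e18)^(1/4) = 32833.8 m = 32.8 km

32.8 km


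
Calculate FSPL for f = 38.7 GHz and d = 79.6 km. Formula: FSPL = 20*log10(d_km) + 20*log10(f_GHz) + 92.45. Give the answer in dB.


20*log10(79.6) = 38.02
20*log10(38.7) = 31.75
FSPL = 162.2 dB

162.2 dB


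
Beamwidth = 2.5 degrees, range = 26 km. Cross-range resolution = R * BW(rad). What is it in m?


BW_rad = 0.043633231
CR = 26000 * 0.043633231 = 1134.5 m

1134.5 m


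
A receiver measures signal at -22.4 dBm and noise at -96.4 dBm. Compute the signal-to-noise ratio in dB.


SNR = -22.4 - (-96.4) = 74.0 dB

74.0 dB


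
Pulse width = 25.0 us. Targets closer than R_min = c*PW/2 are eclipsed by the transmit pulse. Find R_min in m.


R_min = 3e8 * 25.0e-6 / 2 = 3750.0 m

3750.0 m


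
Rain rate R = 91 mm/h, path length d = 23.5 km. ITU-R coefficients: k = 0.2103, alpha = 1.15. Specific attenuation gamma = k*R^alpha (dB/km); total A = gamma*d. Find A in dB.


gamma = 0.2103 * 91^1.15 = 37.647563 dB/km
A = 37.647563 * 23.5 = 884.72 dB

884.72 dB


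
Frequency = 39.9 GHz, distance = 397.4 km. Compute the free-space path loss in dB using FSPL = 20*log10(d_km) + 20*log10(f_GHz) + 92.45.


20*log10(397.4) = 51.98
20*log10(39.9) = 32.02
FSPL = 176.5 dB

176.5 dB


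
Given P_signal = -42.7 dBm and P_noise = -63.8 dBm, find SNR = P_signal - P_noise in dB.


SNR = -42.7 - (-63.8) = 21.1 dB

21.1 dB


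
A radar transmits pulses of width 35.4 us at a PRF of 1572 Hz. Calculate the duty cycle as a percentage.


DC = 35.4e-6 * 1572 * 100 = 5.56%

5.56%


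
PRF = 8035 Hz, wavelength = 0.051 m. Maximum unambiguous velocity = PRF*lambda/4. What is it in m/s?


V_ua = 8035 * 0.051 / 4 = 102.4 m/s

102.4 m/s


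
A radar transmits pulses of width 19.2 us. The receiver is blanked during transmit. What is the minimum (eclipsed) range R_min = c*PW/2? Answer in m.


R_min = 3e8 * 19.2e-6 / 2 = 2880.0 m

2880.0 m


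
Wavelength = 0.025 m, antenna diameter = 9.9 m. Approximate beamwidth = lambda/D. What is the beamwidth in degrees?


BW_rad = 0.025 / 9.9 = 0.002525
BW_deg = 0.14 degrees

0.14 degrees


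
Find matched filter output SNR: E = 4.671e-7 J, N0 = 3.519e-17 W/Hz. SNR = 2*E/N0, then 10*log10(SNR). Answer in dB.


SNR_lin = 2 * 4.671e-7 / 3.519e-17 = 2.655e10
SNR_dB = 10*log10(2.655e10) = 104.2 dB

104.2 dB


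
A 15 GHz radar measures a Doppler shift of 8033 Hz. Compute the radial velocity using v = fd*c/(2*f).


v = 8033 * 3e8 / (2 * 15000000000.0) = 80.3 m/s

80.3 m/s


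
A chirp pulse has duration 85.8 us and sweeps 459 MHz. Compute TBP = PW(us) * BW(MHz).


TBP = 85.8 * 459 = 39382.2

39382.2


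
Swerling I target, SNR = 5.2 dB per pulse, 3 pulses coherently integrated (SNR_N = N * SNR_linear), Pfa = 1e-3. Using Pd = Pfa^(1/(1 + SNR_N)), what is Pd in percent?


SNR_lin = 10^(5.2/10) = 3.31131
SNR_N = 3 * 3.31131 = 9.93393
1/(1 + SNR_N) = 1/10.93393 = 0.0914584
Pd = (1e-3)^0.0914584 = 0.53165
Pd = 53.2%

53.2%


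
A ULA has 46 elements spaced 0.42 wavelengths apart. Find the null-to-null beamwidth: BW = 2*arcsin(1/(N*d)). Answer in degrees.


1/(N*d) = 1/(46*0.42) = 0.05176
BW = 2*arcsin(0.05176) = 5.9 degrees

5.9 degrees


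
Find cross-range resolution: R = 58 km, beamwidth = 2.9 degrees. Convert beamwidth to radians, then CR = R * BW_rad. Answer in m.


BW_rad = 0.050614548
CR = 58000 * 0.050614548 = 2935.6 m

2935.6 m


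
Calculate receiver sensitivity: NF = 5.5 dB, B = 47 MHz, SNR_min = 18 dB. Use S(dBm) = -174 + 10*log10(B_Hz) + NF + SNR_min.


10*log10(47000000.0) = 76.72
S = -174 + 76.72 + 5.5 + 18 = -73.8 dBm

-73.8 dBm


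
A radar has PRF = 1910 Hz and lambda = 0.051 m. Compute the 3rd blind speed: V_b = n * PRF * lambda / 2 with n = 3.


V_blind = 3 * 1910 * 0.051 / 2 = 146.1 m/s

146.1 m/s


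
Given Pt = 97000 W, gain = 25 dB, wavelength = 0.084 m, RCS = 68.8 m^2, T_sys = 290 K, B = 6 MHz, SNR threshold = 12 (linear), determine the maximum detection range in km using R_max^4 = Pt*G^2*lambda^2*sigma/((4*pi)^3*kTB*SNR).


G_lin = 10^(25/10) = 316.227766
R^4 = 97000 * 316.227766^2 * 0.084^2 * 68.8 / ((4*pi)^3 * 1.38e-23 * 290 * 6000000.0 * 12)
R^4 = 8.2353e18 m^4
R_max = (8.2353e18)^(1/4) = 53569.8 m = 53.6 km

53.6 km


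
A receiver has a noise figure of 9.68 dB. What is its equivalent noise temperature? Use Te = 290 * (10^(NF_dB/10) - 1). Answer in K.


NF_lin = 10^(9.68/10) = 9.289664
Te = 290 * (9.289664 - 1) = 2404.0 K

2404.0 K


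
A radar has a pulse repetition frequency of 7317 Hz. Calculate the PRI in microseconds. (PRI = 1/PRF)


PRI = 1/7317 = 0.000136668 s = 136.7 us

136.7 us


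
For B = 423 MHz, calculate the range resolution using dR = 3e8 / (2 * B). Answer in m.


dR = 3e8 / (2 * 423000000.0) = 0.35 m

0.35 m


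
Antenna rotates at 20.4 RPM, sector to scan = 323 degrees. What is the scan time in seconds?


t = 323 / (20.4 * 360) * 60 = 2.64 s

2.64 s


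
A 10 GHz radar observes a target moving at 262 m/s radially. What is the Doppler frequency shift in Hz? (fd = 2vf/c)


fd = 2 * 262 * 10000000000.0 / 3e8 = 17466.7 Hz

17466.7 Hz


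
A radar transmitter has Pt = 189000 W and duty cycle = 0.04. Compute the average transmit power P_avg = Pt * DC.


P_avg = 189000 * 0.04 = 7560.0 W

7560.0 W


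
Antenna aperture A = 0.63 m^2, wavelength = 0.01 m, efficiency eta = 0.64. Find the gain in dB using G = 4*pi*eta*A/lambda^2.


G_linear = 4*pi*0.64*0.63/0.01^2 = 50667.61
G_dB = 10*log10(50667.61) = 47.0 dB

47.0 dB


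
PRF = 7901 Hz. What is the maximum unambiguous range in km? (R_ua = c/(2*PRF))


R_ua = 3e8 / (2 * 7901) = 18984.9 m = 19.0 km

19.0 km


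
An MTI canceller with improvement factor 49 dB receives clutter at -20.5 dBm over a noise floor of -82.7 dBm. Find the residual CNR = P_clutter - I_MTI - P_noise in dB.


CNR = -20.5 - 49 - (-82.7) = 13.2 dB

13.2 dB


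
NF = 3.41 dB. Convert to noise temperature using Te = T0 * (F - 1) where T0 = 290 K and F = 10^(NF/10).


NF_lin = 10^(3.41/10) = 2.192805
Te = 290 * (2.192805 - 1) = 345.9 K

345.9 K


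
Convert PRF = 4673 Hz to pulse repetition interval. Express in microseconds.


PRI = 1/4673 = 0.0002139953 s = 214.0 us

214.0 us


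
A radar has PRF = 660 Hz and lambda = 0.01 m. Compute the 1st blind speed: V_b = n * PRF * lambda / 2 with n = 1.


V_blind = 1 * 660 * 0.01 / 2 = 3.3 m/s

3.3 m/s


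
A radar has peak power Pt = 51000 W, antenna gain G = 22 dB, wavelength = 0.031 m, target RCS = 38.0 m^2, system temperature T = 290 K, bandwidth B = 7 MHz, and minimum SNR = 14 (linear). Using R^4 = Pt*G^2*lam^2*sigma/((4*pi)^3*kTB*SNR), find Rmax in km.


G_lin = 10^(22/10) = 158.489319
R^4 = 51000 * 158.489319^2 * 0.031^2 * 38.0 / ((4*pi)^3 * 1.38e-23 * 290 * 7000000.0 * 14)
R^4 = 6.01097e16 m^4
R_max = (6.01097e16)^(1/4) = 15658.0 m = 15.7 km

15.7 km


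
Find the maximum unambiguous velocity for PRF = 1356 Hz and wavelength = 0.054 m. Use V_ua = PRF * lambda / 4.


V_ua = 1356 * 0.054 / 4 = 18.3 m/s

18.3 m/s


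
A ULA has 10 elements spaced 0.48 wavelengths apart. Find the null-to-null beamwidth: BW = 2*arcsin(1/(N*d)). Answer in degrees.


1/(N*d) = 1/(10*0.48) = 0.208333
BW = 2*arcsin(0.208333) = 24.0 degrees

24.0 degrees


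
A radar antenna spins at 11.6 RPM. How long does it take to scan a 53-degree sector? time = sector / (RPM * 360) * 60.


t = 53 / (11.6 * 360) * 60 = 0.76 s

0.76 s


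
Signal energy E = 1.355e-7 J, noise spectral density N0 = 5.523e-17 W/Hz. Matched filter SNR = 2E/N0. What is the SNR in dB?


SNR_lin = 2 * 1.355e-7 / 5.523e-17 = 4.907e9
SNR_dB = 10*log10(4.907e9) = 96.9 dB

96.9 dB


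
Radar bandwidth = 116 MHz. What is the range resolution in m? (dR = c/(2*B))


dR = 3e8 / (2 * 116000000.0) = 1.29 m

1.29 m


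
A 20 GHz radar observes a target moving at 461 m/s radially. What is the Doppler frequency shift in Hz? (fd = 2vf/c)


fd = 2 * 461 * 20000000000.0 / 3e8 = 61466.7 Hz

61466.7 Hz


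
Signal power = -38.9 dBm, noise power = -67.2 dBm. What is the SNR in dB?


SNR = -38.9 - (-67.2) = 28.3 dB

28.3 dB


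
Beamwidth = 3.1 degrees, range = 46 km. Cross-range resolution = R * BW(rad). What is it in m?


BW_rad = 0.054105207
CR = 46000 * 0.054105207 = 2488.8 m

2488.8 m


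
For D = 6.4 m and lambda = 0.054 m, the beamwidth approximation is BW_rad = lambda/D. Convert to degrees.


BW_rad = 0.054 / 6.4 = 0.008437
BW_deg = 0.48 degrees

0.48 degrees


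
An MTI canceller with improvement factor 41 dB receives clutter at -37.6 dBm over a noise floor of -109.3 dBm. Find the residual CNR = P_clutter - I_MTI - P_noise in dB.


CNR = -37.6 - 41 - (-109.3) = 30.7 dB

30.7 dB


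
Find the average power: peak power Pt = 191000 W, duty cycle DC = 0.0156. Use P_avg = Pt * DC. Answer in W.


P_avg = 191000 * 0.0156 = 2979.6 W

2979.6 W


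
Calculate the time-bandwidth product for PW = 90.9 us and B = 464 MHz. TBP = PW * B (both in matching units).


TBP = 90.9 * 464 = 42177.6

42177.6


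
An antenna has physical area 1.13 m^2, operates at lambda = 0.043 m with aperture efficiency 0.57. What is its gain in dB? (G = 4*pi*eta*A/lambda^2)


G_linear = 4*pi*0.57*1.13/0.043^2 = 4377.5
G_dB = 10*log10(4377.5) = 36.4 dB

36.4 dB


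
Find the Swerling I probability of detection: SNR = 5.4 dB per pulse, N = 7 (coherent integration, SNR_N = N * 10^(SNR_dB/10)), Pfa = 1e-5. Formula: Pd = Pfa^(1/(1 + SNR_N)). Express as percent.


SNR_lin = 10^(5.4/10) = 3.46737
SNR_N = 7 * 3.46737 = 24.27159
1/(1 + SNR_N) = 1/25.27159 = 0.0395701
Pd = (1e-5)^0.0395701 = 0.63409
Pd = 63.4%

63.4%


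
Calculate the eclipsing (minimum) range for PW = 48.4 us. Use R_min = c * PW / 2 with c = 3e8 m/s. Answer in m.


R_min = 3e8 * 48.4e-6 / 2 = 7260.0 m

7260.0 m


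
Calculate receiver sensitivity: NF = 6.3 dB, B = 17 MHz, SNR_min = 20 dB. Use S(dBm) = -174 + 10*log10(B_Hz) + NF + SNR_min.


10*log10(17000000.0) = 72.3
S = -174 + 72.3 + 6.3 + 20 = -75.4 dBm

-75.4 dBm


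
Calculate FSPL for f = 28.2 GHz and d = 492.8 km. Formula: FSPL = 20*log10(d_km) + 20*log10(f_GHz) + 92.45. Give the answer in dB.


20*log10(492.8) = 53.85
20*log10(28.2) = 29.0
FSPL = 175.3 dB

175.3 dB


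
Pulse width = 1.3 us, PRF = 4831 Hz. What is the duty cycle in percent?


DC = 1.3e-6 * 4831 * 100 = 0.63%

0.63%


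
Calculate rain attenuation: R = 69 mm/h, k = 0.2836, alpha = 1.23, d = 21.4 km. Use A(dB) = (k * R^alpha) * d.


gamma = 0.2836 * 69^1.23 = 51.819189 dB/km
A = 51.819189 * 21.4 = 1108.93 dB

1108.93 dB


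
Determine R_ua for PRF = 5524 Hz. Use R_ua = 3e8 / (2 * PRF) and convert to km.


R_ua = 3e8 / (2 * 5524) = 27154.2 m = 27.2 km

27.2 km


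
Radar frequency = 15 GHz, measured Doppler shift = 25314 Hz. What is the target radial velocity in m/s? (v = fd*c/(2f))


v = 25314 * 3e8 / (2 * 15000000000.0) = 253.1 m/s

253.1 m/s


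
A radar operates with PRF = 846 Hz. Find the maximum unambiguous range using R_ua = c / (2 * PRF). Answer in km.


R_ua = 3e8 / (2 * 846) = 177305.0 m = 177.3 km

177.3 km


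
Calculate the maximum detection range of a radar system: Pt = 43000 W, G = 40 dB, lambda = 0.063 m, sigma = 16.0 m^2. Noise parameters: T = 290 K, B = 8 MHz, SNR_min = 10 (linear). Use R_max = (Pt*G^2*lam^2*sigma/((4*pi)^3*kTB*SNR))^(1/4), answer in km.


G_lin = 10^(40/10) = 10000.0
R^4 = 43000 * 10000.0^2 * 0.063^2 * 16.0 / ((4*pi)^3 * 1.38e-23 * 290 * 8000000.0 * 10)
R^4 = 4.29806e20 m^4
R_max = (4.29806e20)^(1/4) = 143985.3 m = 144.0 km

144.0 km


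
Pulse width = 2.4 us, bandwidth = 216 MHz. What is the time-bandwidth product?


TBP = 2.4 * 216 = 518.4

518.4


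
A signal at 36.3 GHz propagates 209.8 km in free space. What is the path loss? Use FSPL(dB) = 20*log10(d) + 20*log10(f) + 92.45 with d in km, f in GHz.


20*log10(209.8) = 46.44
20*log10(36.3) = 31.2
FSPL = 170.1 dB

170.1 dB


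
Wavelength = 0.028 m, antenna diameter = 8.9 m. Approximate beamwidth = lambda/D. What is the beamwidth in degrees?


BW_rad = 0.028 / 8.9 = 0.003146
BW_deg = 0.18 degrees

0.18 degrees


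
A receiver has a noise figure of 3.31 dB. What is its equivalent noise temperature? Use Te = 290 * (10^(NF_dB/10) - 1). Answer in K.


NF_lin = 10^(3.31/10) = 2.142891
Te = 290 * (2.142891 - 1) = 331.4 K

331.4 K


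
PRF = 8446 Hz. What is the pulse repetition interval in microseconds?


PRI = 1/8446 = 0.0001183992 s = 118.4 us

118.4 us


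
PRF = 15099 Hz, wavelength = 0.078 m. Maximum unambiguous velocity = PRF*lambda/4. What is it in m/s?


V_ua = 15099 * 0.078 / 4 = 294.4 m/s

294.4 m/s


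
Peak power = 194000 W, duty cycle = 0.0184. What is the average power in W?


P_avg = 194000 * 0.0184 = 3569.6 W

3569.6 W


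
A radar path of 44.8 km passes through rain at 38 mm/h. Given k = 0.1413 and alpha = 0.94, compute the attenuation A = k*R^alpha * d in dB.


gamma = 0.1413 * 38^0.94 = 4.31657 dB/km
A = 4.31657 * 44.8 = 193.38 dB

193.38 dB


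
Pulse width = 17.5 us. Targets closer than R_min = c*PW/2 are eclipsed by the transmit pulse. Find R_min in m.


R_min = 3e8 * 17.5e-6 / 2 = 2625.0 m

2625.0 m


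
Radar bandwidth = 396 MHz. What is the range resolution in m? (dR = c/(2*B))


dR = 3e8 / (2 * 396000000.0) = 0.38 m

0.38 m


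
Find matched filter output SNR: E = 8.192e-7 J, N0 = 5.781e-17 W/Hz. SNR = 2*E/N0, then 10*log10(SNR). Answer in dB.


SNR_lin = 2 * 8.192e-7 / 5.781e-17 = 2.834e10
SNR_dB = 10*log10(2.834e10) = 104.5 dB

104.5 dB


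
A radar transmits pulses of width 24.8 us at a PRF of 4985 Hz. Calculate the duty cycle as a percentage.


DC = 24.8e-6 * 4985 * 100 = 12.36%

12.36%


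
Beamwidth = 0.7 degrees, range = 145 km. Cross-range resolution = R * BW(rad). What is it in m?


BW_rad = 0.012217305
CR = 145000 * 0.012217305 = 1771.5 m

1771.5 m


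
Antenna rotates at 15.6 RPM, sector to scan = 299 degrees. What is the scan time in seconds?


t = 299 / (15.6 * 360) * 60 = 3.19 s

3.19 s


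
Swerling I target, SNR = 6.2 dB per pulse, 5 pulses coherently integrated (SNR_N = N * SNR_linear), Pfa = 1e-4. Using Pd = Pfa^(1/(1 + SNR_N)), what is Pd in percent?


SNR_lin = 10^(6.2/10) = 4.16869
SNR_N = 5 * 4.16869 = 20.84345
1/(1 + SNR_N) = 1/21.84345 = 0.0457803
Pd = (1e-4)^0.0457803 = 0.65596
Pd = 65.6%

65.6%


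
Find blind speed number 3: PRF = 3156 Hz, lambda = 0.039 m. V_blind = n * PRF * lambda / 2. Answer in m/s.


V_blind = 3 * 3156 * 0.039 / 2 = 184.6 m/s

184.6 m/s


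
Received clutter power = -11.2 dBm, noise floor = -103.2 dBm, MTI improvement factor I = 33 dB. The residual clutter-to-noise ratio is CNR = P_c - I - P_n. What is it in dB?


CNR = -11.2 - 33 - (-103.2) = 59.0 dB

59.0 dB


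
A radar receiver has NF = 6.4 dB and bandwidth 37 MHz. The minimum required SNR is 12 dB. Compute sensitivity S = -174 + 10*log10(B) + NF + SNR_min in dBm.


10*log10(37000000.0) = 75.68
S = -174 + 75.68 + 6.4 + 12 = -79.9 dBm

-79.9 dBm


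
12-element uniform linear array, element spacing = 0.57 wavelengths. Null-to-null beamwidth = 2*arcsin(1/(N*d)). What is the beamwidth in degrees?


1/(N*d) = 1/(12*0.57) = 0.146199
BW = 2*arcsin(0.146199) = 16.8 degrees

16.8 degrees


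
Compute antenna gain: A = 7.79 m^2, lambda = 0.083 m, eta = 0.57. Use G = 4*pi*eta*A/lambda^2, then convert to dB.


G_linear = 4*pi*0.57*7.79/0.083^2 = 8099.65
G_dB = 10*log10(8099.65) = 39.1 dB

39.1 dB


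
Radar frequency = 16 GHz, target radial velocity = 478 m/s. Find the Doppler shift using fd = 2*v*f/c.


fd = 2 * 478 * 16000000000.0 / 3e8 = 50986.7 Hz

50986.7 Hz


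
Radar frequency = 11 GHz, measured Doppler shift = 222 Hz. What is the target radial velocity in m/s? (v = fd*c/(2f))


v = 222 * 3e8 / (2 * 11000000000.0) = 3.0 m/s

3.0 m/s


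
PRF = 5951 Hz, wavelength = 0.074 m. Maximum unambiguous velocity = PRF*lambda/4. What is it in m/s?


V_ua = 5951 * 0.074 / 4 = 110.1 m/s

110.1 m/s


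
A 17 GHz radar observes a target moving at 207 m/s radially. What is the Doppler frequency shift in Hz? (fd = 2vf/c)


fd = 2 * 207 * 17000000000.0 / 3e8 = 23460.0 Hz

23460.0 Hz


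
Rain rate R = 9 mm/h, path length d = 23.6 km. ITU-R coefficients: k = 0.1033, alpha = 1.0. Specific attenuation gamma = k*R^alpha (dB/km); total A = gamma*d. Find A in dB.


gamma = 0.1033 * 9^1.0 = 0.9297 dB/km
A = 0.9297 * 23.6 = 21.94 dB

21.94 dB


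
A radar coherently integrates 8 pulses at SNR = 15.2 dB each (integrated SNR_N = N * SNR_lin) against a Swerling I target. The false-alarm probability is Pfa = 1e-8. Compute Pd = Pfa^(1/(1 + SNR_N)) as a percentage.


SNR_lin = 10^(15.2/10) = 33.11311
SNR_N = 8 * 33.11311 = 264.90488
1/(1 + SNR_N) = 1/265.90488 = 0.0037607
Pd = (1e-8)^0.0037607 = 0.93307
Pd = 93.3%

93.3%


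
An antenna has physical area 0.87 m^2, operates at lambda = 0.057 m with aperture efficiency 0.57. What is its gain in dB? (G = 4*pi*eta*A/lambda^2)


G_linear = 4*pi*0.57*0.87/0.057^2 = 1918.02
G_dB = 10*log10(1918.02) = 32.8 dB

32.8 dB


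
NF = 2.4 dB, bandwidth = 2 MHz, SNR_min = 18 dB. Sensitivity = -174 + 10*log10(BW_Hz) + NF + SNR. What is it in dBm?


10*log10(2000000.0) = 63.01
S = -174 + 63.01 + 2.4 + 18 = -90.6 dBm

-90.6 dBm


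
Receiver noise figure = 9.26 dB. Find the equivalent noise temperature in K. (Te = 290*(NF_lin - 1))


NF_lin = 10^(9.26/10) = 8.433348
Te = 290 * (8.433348 - 1) = 2155.7 K

2155.7 K


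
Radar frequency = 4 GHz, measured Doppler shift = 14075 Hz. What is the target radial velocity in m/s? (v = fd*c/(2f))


v = 14075 * 3e8 / (2 * 4000000000.0) = 527.8 m/s

527.8 m/s


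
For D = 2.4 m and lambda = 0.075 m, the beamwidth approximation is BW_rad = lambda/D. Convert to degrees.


BW_rad = 0.075 / 2.4 = 0.03125
BW_deg = 1.79 degrees

1.79 degrees


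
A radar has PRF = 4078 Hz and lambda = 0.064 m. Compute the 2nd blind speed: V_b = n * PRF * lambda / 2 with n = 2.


V_blind = 2 * 4078 * 0.064 / 2 = 261.0 m/s

261.0 m/s


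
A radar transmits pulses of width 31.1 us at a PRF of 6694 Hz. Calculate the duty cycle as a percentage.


DC = 31.1e-6 * 6694 * 100 = 20.82%

20.82%


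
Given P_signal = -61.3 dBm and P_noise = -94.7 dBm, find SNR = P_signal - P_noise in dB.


SNR = -61.3 - (-94.7) = 33.4 dB

33.4 dB


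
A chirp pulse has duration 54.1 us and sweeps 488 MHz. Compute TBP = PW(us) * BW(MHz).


TBP = 54.1 * 488 = 26400.8

26400.8


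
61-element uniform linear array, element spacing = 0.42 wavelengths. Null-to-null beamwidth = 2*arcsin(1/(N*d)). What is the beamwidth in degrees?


1/(N*d) = 1/(61*0.42) = 0.039032
BW = 2*arcsin(0.039032) = 4.5 degrees

4.5 degrees


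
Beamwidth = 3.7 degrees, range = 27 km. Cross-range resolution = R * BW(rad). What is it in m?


BW_rad = 0.064577182
CR = 27000 * 0.064577182 = 1743.6 m

1743.6 m


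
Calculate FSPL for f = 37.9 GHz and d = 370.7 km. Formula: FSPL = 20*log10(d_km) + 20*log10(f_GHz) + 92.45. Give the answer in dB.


20*log10(370.7) = 51.38
20*log10(37.9) = 31.57
FSPL = 175.4 dB

175.4 dB


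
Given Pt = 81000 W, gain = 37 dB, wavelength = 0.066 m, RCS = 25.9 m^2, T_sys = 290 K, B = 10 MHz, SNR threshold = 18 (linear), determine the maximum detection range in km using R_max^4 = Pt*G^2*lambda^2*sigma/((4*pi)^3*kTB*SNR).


G_lin = 10^(37/10) = 5011.872336
R^4 = 81000 * 5011.872336^2 * 0.066^2 * 25.9 / ((4*pi)^3 * 1.38e-23 * 290 * 10000000.0 * 18)
R^4 = 1.60581e20 m^4
R_max = (1.60581e20)^(1/4) = 112570.2 m = 112.6 km

112.6 km


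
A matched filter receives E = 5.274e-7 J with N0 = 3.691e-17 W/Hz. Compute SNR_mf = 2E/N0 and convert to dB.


SNR_lin = 2 * 5.274e-7 / 3.691e-17 = 2.858e10
SNR_dB = 10*log10(2.858e10) = 104.6 dB

104.6 dB


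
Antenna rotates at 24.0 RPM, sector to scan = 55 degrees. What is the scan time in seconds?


t = 55 / (24.0 * 360) * 60 = 0.38 s

0.38 s


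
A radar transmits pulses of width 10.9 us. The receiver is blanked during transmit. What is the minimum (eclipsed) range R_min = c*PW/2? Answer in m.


R_min = 3e8 * 10.9e-6 / 2 = 1635.0 m

1635.0 m


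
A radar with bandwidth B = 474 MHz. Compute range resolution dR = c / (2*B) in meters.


dR = 3e8 / (2 * 474000000.0) = 0.32 m

0.32 m


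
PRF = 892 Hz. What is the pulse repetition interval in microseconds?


PRI = 1/892 = 0.0011210762 s = 1121.1 us

1121.1 us


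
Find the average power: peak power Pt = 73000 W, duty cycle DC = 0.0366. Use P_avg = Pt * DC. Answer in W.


P_avg = 73000 * 0.0366 = 2671.8 W

2671.8 W


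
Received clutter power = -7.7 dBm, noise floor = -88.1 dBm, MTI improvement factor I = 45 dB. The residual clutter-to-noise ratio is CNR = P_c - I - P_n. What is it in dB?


CNR = -7.7 - 45 - (-88.1) = 35.4 dB

35.4 dB


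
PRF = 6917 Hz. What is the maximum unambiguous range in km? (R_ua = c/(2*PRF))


R_ua = 3e8 / (2 * 6917) = 21685.7 m = 21.7 km

21.7 km


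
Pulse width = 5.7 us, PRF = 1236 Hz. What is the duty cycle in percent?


DC = 5.7e-6 * 1236 * 100 = 0.7%

0.7%


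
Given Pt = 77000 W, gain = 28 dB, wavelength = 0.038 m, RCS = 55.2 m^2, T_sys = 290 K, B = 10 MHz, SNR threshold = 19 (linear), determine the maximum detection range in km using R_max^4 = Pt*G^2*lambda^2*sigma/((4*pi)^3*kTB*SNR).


G_lin = 10^(28/10) = 630.957344
R^4 = 77000 * 630.957344^2 * 0.038^2 * 55.2 / ((4*pi)^3 * 1.38e-23 * 290 * 10000000.0 * 19)
R^4 = 1.61934e18 m^4
R_max = (1.61934e18)^(1/4) = 35672.6 m = 35.7 km

35.7 km


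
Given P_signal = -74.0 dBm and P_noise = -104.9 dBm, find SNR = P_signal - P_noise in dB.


SNR = -74.0 - (-104.9) = 30.9 dB

30.9 dB


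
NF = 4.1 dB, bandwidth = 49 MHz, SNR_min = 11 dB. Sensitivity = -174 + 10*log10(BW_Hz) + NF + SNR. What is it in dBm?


10*log10(49000000.0) = 76.9
S = -174 + 76.9 + 4.1 + 11 = -82.0 dBm

-82.0 dBm


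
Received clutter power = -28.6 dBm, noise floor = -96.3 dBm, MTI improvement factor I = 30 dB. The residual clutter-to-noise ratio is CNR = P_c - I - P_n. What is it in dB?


CNR = -28.6 - 30 - (-96.3) = 37.7 dB

37.7 dB


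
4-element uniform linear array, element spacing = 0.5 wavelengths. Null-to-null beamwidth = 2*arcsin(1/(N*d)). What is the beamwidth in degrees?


1/(N*d) = 1/(4*0.5) = 0.5
BW = 2*arcsin(0.5) = 60.0 degrees

60.0 degrees


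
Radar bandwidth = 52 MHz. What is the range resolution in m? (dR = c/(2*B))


dR = 3e8 / (2 * 52000000.0) = 2.88 m

2.88 m


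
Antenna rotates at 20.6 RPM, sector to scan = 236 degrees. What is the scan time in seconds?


t = 236 / (20.6 * 360) * 60 = 1.91 s

1.91 s


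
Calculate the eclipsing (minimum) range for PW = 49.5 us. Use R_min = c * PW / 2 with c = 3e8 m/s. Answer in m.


R_min = 3e8 * 49.5e-6 / 2 = 7425.0 m

7425.0 m


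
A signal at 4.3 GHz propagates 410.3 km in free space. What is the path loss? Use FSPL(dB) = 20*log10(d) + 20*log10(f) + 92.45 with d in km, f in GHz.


20*log10(410.3) = 52.26
20*log10(4.3) = 12.67
FSPL = 157.4 dB

157.4 dB


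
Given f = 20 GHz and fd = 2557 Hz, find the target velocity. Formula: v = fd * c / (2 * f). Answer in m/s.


v = 2557 * 3e8 / (2 * 20000000000.0) = 19.2 m/s

19.2 m/s


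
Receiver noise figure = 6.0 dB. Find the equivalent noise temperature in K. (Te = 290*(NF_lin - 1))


NF_lin = 10^(6.0/10) = 3.981072
Te = 290 * (3.981072 - 1) = 864.5 K

864.5 K


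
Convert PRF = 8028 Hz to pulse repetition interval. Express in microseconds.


PRI = 1/8028 = 0.000124564 s = 124.6 us

124.6 us


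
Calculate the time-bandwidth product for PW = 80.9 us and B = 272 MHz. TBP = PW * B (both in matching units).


TBP = 80.9 * 272 = 22004.8

22004.8


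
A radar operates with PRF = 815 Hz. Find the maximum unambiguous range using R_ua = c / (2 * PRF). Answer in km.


R_ua = 3e8 / (2 * 815) = 184049.1 m = 184.0 km

184.0 km


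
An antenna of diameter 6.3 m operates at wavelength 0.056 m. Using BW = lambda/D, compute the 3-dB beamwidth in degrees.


BW_rad = 0.056 / 6.3 = 0.008889
BW_deg = 0.51 degrees

0.51 degrees


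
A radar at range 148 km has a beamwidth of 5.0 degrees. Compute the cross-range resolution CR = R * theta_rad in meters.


BW_rad = 0.087266463
CR = 148000 * 0.087266463 = 12915.4 m

12915.4 m


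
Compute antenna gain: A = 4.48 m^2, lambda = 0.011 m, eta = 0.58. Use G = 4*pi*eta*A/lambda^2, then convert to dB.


G_linear = 4*pi*0.58*4.48/0.011^2 = 269855.02
G_dB = 10*log10(269855.02) = 54.3 dB

54.3 dB


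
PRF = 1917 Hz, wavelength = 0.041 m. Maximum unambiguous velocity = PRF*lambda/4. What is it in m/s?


V_ua = 1917 * 0.041 / 4 = 19.6 m/s

19.6 m/s


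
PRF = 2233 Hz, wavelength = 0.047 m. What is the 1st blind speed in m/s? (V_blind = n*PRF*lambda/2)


V_blind = 1 * 2233 * 0.047 / 2 = 52.5 m/s

52.5 m/s


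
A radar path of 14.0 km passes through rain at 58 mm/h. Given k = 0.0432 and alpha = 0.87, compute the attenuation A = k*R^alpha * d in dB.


gamma = 0.0432 * 58^0.87 = 1.477972 dB/km
A = 1.477972 * 14.0 = 20.69 dB

20.69 dB


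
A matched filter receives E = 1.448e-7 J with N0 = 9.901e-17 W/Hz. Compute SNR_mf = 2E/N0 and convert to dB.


SNR_lin = 2 * 1.448e-7 / 9.901e-17 = 2.925e9
SNR_dB = 10*log10(2.925e9) = 94.7 dB

94.7 dB


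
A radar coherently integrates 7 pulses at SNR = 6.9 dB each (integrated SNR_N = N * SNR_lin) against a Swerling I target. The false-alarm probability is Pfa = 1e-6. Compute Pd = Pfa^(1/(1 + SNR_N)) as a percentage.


SNR_lin = 10^(6.9/10) = 4.89779
SNR_N = 7 * 4.89779 = 34.28453
1/(1 + SNR_N) = 1/35.28453 = 0.028341
Pd = (1e-6)^0.028341 = 0.67601
Pd = 67.6%

67.6%


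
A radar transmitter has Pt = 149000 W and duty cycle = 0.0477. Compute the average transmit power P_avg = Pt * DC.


P_avg = 149000 * 0.0477 = 7107.3 W

7107.3 W


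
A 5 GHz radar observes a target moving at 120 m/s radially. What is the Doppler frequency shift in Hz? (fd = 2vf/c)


fd = 2 * 120 * 5000000000.0 / 3e8 = 4000.0 Hz

4000.0 Hz


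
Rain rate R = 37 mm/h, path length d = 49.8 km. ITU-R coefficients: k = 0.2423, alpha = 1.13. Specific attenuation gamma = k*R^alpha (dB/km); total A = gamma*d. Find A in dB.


gamma = 0.2423 * 37^1.13 = 14.335781 dB/km
A = 14.335781 * 49.8 = 713.92 dB

713.92 dB


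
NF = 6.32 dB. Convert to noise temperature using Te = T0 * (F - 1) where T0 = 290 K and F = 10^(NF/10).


NF_lin = 10^(6.32/10) = 4.285485
Te = 290 * (4.285485 - 1) = 952.8 K

952.8 K


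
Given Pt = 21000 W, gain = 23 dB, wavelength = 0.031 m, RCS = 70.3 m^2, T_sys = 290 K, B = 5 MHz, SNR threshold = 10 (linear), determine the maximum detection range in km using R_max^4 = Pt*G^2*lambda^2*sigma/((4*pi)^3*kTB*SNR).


G_lin = 10^(23/10) = 199.526231
R^4 = 21000 * 199.526231^2 * 0.031^2 * 70.3 / ((4*pi)^3 * 1.38e-23 * 290 * 5000000.0 * 10)
R^4 = 1.4224e17 m^4
R_max = (1.4224e17)^(1/4) = 19420.3 m = 19.4 km

19.4 km


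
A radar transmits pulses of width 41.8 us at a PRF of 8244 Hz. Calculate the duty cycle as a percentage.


DC = 41.8e-6 * 8244 * 100 = 34.46%

34.46%


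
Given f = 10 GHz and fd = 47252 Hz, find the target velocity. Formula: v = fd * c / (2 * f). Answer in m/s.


v = 47252 * 3e8 / (2 * 10000000000.0) = 708.8 m/s

708.8 m/s


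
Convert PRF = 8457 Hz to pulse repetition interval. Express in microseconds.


PRI = 1/8457 = 0.0001182452 s = 118.2 us

118.2 us


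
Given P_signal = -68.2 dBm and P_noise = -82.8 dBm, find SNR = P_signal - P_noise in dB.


SNR = -68.2 - (-82.8) = 14.6 dB

14.6 dB


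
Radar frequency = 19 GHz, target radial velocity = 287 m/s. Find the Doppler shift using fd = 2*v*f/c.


fd = 2 * 287 * 19000000000.0 / 3e8 = 36353.3 Hz

36353.3 Hz


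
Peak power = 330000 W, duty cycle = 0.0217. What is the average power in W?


P_avg = 330000 * 0.0217 = 7161.0 W

7161.0 W


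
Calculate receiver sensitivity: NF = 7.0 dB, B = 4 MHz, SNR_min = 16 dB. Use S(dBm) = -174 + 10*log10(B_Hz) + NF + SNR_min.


10*log10(4000000.0) = 66.02
S = -174 + 66.02 + 7.0 + 16 = -85.0 dBm

-85.0 dBm


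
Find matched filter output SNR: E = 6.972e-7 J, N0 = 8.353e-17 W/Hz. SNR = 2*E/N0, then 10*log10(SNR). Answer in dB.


SNR_lin = 2 * 6.972e-7 / 8.353e-17 = 1.669e10
SNR_dB = 10*log10(1.669e10) = 102.2 dB

102.2 dB


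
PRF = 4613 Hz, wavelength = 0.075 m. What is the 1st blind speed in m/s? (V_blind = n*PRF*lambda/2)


V_blind = 1 * 4613 * 0.075 / 2 = 173.0 m/s

173.0 m/s


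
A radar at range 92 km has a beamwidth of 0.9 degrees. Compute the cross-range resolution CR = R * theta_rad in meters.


BW_rad = 0.015707963
CR = 92000 * 0.015707963 = 1445.1 m

1445.1 m


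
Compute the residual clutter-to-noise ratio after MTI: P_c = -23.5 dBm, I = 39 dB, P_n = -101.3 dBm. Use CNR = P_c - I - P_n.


CNR = -23.5 - 39 - (-101.3) = 38.8 dB

38.8 dB


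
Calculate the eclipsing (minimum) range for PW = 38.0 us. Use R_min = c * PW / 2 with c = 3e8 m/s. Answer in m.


R_min = 3e8 * 38.0e-6 / 2 = 5700.0 m

5700.0 m


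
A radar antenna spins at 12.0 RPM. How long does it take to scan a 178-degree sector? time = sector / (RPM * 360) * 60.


t = 178 / (12.0 * 360) * 60 = 2.47 s

2.47 s


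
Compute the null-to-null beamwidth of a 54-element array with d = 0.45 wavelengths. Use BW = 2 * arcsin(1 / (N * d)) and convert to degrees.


1/(N*d) = 1/(54*0.45) = 0.041152
BW = 2*arcsin(0.041152) = 4.7 degrees

4.7 degrees


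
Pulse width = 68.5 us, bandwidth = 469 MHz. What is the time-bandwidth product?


TBP = 68.5 * 469 = 32126.5

32126.5


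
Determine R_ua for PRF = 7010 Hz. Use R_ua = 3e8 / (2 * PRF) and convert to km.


R_ua = 3e8 / (2 * 7010) = 21398.0 m = 21.4 km

21.4 km


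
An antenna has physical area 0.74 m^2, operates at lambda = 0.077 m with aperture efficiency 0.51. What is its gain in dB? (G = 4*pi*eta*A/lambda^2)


G_linear = 4*pi*0.51*0.74/0.077^2 = 799.89
G_dB = 10*log10(799.89) = 29.0 dB

29.0 dB


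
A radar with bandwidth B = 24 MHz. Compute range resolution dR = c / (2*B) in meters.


dR = 3e8 / (2 * 24000000.0) = 6.25 m

6.25 m


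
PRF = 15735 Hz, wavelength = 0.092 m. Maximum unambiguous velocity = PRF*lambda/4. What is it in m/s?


V_ua = 15735 * 0.092 / 4 = 361.9 m/s

361.9 m/s


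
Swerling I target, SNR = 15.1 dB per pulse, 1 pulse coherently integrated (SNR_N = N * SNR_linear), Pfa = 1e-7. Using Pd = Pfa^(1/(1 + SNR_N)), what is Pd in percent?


SNR_lin = 10^(15.1/10) = 32.35937
SNR_N = 1 * 32.35937 = 32.35937
1/(1 + SNR_N) = 1/33.35937 = 0.0299766
Pd = (1e-7)^0.0299766 = 0.61683
Pd = 61.7%

61.7%


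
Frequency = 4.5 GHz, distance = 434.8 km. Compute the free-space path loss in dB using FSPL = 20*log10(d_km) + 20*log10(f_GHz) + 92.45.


20*log10(434.8) = 52.77
20*log10(4.5) = 13.06
FSPL = 158.3 dB

158.3 dB


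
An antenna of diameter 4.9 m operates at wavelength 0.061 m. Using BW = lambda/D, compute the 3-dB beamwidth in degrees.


BW_rad = 0.061 / 4.9 = 0.012449
BW_deg = 0.71 degrees

0.71 degrees


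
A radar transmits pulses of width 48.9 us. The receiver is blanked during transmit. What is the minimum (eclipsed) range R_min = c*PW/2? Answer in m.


R_min = 3e8 * 48.9e-6 / 2 = 7335.0 m

7335.0 m


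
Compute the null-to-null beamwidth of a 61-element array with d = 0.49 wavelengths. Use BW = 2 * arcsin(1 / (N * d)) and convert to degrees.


1/(N*d) = 1/(61*0.49) = 0.033456
BW = 2*arcsin(0.033456) = 3.8 degrees

3.8 degrees
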